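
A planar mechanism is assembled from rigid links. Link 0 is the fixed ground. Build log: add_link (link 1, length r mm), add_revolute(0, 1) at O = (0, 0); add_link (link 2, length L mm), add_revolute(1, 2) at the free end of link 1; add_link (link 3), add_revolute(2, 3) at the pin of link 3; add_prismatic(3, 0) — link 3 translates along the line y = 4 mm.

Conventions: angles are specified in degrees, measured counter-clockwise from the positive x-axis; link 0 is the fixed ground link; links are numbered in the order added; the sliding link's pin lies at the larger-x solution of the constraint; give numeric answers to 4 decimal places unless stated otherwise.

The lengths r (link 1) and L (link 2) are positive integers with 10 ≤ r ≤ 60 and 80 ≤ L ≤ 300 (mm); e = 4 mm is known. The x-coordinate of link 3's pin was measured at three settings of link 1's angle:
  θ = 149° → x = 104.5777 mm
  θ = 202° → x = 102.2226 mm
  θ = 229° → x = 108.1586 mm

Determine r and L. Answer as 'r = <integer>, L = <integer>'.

constraint per measurement: (x − r cos θ)² + (r sin θ − e)² = L²
subtracting the θ₁ and θ₂ equations cancels the r² and L² terms:
r = (x₁² − x₂²) / (2[(x₁cos θ₁ + e sin θ₁) − (x₂cos θ₂ + e sin θ₂)]) = 27.9997 → r = 28
L² = (x₁ − r cos θ₁)² + (r sin θ₁ − e)² = 16640.9996 → L = 129.0000 → L = 129
check at θ₃=229°: x = 108.1586 (printed 108.1586) ✓

r = 28, L = 129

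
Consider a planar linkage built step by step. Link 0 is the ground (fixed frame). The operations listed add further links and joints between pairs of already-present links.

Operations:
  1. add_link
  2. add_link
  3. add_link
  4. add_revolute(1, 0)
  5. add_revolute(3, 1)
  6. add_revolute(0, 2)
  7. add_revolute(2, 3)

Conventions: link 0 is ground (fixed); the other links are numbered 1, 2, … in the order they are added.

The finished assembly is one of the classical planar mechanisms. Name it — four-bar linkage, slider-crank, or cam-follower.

links: 4 (incl. ground); joints: 4 revolute, 0 prismatic, 0 higher (cam) pair, forming one closed loop
4 links in a single 4R loop → four-bar linkage

four-bar linkage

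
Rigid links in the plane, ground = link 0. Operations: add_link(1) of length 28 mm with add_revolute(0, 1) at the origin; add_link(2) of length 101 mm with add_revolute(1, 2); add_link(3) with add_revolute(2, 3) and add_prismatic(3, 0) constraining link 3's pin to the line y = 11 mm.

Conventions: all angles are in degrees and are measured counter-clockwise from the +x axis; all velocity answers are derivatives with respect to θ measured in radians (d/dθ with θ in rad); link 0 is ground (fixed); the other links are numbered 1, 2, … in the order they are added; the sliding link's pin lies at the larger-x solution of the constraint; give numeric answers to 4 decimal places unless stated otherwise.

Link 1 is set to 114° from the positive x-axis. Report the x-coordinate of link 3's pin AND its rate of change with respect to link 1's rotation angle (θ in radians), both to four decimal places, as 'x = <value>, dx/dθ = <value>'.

geometry: r = 28 mm, L = 101 mm, e = 11 mm
crank pin P = (r cos θ, r sin θ) = (-11.388626, 25.579273)
h = r sin θ − e = 25.579273 − 11 = 14.579273
x = r cos θ + √(L² − h²) = -11.388626 + 99.942207 = 88.553581
dx/dθ = −r sin θ − h·r cos θ/√(L² − h²) (θ in radians; h = 14.579273) = -23.917934

x = 88.5536, dx/dθ = -23.9179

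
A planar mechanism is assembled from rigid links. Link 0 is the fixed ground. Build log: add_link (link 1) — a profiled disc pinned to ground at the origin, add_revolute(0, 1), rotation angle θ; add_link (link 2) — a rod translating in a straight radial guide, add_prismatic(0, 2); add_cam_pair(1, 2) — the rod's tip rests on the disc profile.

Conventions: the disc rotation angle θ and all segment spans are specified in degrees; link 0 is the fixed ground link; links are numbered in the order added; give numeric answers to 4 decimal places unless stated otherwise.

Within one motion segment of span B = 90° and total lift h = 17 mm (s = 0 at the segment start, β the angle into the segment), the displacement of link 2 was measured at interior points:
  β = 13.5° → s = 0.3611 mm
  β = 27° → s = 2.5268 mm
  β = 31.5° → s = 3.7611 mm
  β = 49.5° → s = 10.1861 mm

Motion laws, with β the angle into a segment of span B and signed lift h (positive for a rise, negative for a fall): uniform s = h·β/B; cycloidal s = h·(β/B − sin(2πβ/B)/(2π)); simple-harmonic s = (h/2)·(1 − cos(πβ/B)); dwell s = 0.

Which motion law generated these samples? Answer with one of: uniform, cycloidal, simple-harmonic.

candidates at β/B = r: uniform s = h·r (linear in β); cycloidal s = h·(r − sin(2πr)/(2π)); simple-harmonic s = (h/2)(1 − cos(πr))
β=13.5°: printed 0.3611 | uniform 2.5500, cycloidal 0.3611, simple-harmonic 0.9264
β=27°: printed 2.5268 | uniform 5.1000, cycloidal 2.5268, simple-harmonic 3.5038
β=31.5°: printed 3.7611 | uniform 5.9500, cycloidal 3.7611, simple-harmonic 4.6411
β=49.5°: printed 10.1861 | uniform 9.3500, cycloidal 10.1861, simple-harmonic 9.8297
only one law matches every sample → cycloidal

cycloidal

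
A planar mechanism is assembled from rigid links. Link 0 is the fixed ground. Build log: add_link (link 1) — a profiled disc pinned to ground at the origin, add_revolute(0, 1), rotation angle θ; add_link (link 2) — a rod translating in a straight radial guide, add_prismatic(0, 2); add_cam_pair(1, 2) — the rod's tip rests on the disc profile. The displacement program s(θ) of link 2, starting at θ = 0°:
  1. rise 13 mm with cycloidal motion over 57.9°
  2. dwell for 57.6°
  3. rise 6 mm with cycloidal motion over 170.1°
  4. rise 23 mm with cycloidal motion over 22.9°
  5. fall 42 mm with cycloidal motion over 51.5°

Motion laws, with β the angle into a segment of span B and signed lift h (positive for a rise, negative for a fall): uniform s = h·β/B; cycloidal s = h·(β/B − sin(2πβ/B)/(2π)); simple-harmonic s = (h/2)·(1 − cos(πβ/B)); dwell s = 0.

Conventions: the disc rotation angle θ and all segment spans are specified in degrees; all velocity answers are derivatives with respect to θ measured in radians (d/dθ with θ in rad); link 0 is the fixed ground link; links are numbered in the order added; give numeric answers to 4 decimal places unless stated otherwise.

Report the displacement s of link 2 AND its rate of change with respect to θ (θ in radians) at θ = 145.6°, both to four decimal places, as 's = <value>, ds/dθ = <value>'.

seg 1 [0°–57.9°] cycloidal, h=13: full span → s += 13 → s = 13.0000
seg 2 [57.9°–115.5°] dwell: s stays 13.0000
seg 3 [115.5°–285.6°] cycloidal, h=6: θ=145.6° here. β=30.1, B=170.1. 6·(0.1770 − sin(2π·0.1770)/(2π)) = 0.2056 → s = 13.2056
velocity in seg [115.5°–285.6°] (cycloidal), θ in radians: β = 30.1° = 0.5253 rad, B = 170.1° = 2.9688 rad; ds/dθ = (h/B)(1 − cos(2πβ/B)) = (6/2.9688)(1 − cos(2π·0.1770)) = 1.125679 mm/rad

s = 13.2056, ds/dθ = 1.1257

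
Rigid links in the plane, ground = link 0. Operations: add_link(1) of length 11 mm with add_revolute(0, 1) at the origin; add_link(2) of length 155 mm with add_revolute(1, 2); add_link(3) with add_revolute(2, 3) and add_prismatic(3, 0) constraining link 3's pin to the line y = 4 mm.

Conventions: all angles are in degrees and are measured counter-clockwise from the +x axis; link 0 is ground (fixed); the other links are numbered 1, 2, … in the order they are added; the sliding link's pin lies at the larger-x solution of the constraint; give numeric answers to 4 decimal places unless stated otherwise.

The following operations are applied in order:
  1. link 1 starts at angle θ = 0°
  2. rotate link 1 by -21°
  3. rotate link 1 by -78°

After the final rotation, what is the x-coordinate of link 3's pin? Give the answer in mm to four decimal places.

geometry: r = 11 mm, L = 155 mm, e = 4 mm; θ starts at 0°
rotate link 1 by -21°: θ ← 0° -21° = -21°
rotate link 1 by -78°: θ ← -21° -78° = -99°
crank pin P = (r cos θ, r sin θ) = (-1.720779, -10.864572)
h = r sin θ − e = -10.864572 − 4 = -14.864572
x = r cos θ + √(L² − h²) = -1.720779 + 154.285594 = 152.564815

152.5648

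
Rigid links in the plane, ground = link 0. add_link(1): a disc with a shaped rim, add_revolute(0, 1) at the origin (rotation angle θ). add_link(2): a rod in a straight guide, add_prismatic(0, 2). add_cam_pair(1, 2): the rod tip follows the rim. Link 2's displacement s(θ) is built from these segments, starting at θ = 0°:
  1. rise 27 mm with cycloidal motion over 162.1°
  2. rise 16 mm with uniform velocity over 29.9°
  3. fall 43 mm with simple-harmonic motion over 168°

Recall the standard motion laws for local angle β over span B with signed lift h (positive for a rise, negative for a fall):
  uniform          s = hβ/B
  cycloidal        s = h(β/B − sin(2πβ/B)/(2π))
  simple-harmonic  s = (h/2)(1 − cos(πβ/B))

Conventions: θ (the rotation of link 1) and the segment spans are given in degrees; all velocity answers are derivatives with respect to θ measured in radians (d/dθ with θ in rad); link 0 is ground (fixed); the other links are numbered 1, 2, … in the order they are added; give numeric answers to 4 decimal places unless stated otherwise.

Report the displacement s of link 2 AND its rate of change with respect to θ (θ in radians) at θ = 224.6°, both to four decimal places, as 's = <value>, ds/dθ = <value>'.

segment 1 (0° to 162.1°, cycloidal, h = 27) is passed completely: s = 0.0000 + (27) = 27.0000
segment 2 (162.1° to 192°, uniform, h = 16) is passed completely: s = 27.0000 + (16) = 43.0000
θ = 224.6° falls in segment 3 (192° to 360°, simple-harmonic, h = -43): β = 224.6 − 192 = 32.6°, B = 168°; Δs = -43/2·(1 − cos(π·0.1940)) = -3.8729; s = 43.0000 − 3.8729 = 39.1271
velocity in seg [192°–360°] (simple-harmonic), θ in radians: β = 32.6° = 0.5690 rad, B = 168° = 2.9322 rad; ds/dθ = (πh/(2B)) sin(πβ/B) = (π·(-43)/(2·2.9322)) sin(π·0.1940) = -13.189208 mm/rad

s = 39.1271, ds/dθ = -13.1892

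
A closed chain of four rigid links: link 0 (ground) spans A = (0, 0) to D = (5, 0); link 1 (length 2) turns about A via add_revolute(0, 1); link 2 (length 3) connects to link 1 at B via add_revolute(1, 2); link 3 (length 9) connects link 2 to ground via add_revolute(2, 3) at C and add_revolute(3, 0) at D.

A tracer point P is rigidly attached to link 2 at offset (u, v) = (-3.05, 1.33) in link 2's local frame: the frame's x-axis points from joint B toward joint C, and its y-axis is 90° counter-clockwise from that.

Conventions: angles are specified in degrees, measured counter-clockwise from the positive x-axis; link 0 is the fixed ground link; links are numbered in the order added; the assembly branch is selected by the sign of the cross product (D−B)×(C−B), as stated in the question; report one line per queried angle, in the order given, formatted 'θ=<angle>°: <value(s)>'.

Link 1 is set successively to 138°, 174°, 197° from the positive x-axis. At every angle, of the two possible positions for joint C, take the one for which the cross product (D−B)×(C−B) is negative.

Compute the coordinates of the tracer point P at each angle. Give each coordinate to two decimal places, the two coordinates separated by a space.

A=(0,0), D=(5.00,0)
θ=138°: B = A + 2.00·(cos138°, sin138°) = (-1.4863, 1.3383)
θ=138°: |BD| = 6.6229
θ=138°: circle(B,3.00) ∩ circle(D,9.00): a=-2.1242, h=2.1184
θ=138°:   candidates: C₊=(-3.1386,3.8422) cross=14.030; C₋=(-3.9948,-0.3072) cross=-14.030
θ=138°:   branch - wants cross < 0 → take C=(-3.9948,-0.3072) (cross=-14.030)
θ=138°: ex = (C−B)/|BC| = (-0.8362,-0.5485); ey = (0.5485,-0.8362)
θ=138°: P = B + -3.05·ex + 1.33·ey = (1.7935,1.8991)
θ=174°: B = A + 2.00·(cos174°, sin174°) = (-1.9890, 0.2091)
θ=174°: |BD| = 6.9922
θ=174°: circle(B,3.00) ∩ circle(D,9.00): a=-1.6525, h=2.5038
θ=174°:   candidates: C₊=(-3.5660,2.7612) cross=17.507; C₋=(-3.7157,-2.2442) cross=-17.507
θ=174°:   branch - wants cross < 0 → take C=(-3.7157,-2.2442) (cross=-17.507)
θ=174°: ex = (C−B)/|BC| = (-0.5756,-0.8178); ey = (0.8178,-0.5756)
θ=174°: P = B + -3.05·ex + 1.33·ey = (0.8540,1.9378)
θ=197°: B = A + 2.00·(cos197°, sin197°) = (-1.9126, -0.5847)
θ=197°: |BD| = 6.9373
θ=197°: circle(B,3.00) ∩ circle(D,9.00): a=-1.7207, h=2.4575
θ=197°:   candidates: C₊=(-3.8343,1.7190) cross=17.048; C₋=(-3.4200,-3.1785) cross=-17.048
θ=197°:   branch - wants cross < 0 → take C=(-3.4200,-3.1785) (cross=-17.048)
θ=197°: ex = (C−B)/|BC| = (-0.5025,-0.8646); ey = (0.8646,-0.5025)
θ=197°: P = B + -3.05·ex + 1.33·ey = (0.7698,1.3840)

θ=138°: 1.79 1.90
θ=174°: 0.85 1.94
θ=197°: 0.77 1.38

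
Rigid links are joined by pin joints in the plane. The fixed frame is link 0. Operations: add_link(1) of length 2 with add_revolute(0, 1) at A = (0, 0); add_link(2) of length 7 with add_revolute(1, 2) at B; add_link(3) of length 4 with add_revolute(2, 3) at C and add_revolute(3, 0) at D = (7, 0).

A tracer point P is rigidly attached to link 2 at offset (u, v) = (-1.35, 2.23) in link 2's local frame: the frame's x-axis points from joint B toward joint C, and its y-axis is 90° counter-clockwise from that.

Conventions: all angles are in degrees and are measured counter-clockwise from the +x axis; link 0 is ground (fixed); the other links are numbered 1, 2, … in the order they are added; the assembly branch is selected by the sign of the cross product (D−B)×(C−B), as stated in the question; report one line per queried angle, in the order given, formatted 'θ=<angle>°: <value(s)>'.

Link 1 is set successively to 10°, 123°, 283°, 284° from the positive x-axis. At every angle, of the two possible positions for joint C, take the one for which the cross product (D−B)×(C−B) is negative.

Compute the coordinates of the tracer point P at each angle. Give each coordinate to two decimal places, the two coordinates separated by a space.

A=(0,0), D=(7.00,0)
θ=10°: B = A + 2.00·(cos10°, sin10°) = (1.9696, 0.3473)
θ=10°: |BD| = 5.0424
θ=10°: circle(B,7.00) ∩ circle(D,4.00): a=5.7935, h=3.9288
θ=10°:   candidates: C₊=(8.0199,3.8678) cross=19.811; C₋=(7.4787,-3.9713) cross=-19.811
θ=10°:   branch - wants cross < 0 → take C=(7.4787,-3.9713) (cross=-19.811)
θ=10°: ex = (C−B)/|BC| = (0.7870,-0.6169); ey = (0.6169,0.7870)
θ=10°: P = B + -1.35·ex + 2.23·ey = (2.2829,2.9352)
θ=123°: B = A + 2.00·(cos123°, sin123°) = (-1.0893, 1.6773)
θ=123°: |BD| = 8.2613
θ=123°: circle(B,7.00) ∩ circle(D,4.00): a=6.1279, h=3.3836
θ=123°:   candidates: C₊=(5.5980,3.7462) cross=27.953; C₋=(4.2240,-2.8799) cross=-27.953
θ=123°:   branch - wants cross < 0 → take C=(4.2240,-2.8799) (cross=-27.953)
θ=123°: ex = (C−B)/|BC| = (0.7590,-0.6510); ey = (0.6510,0.7590)
θ=123°: P = B + -1.35·ex + 2.23·ey = (-0.6622,4.2489)
θ=283°: B = A + 2.00·(cos283°, sin283°) = (0.4499, -1.9487)
θ=283°: |BD| = 6.8338
θ=283°: circle(B,7.00) ∩ circle(D,4.00): a=5.8314, h=3.8723
θ=283°:   candidates: C₊=(4.9349,3.4257) cross=26.463; C₋=(7.1434,-3.9974) cross=-26.463
θ=283°:   branch - wants cross < 0 → take C=(7.1434,-3.9974) (cross=-26.463)
θ=283°: ex = (C−B)/|BC| = (0.9562,-0.2927); ey = (0.2927,0.9562)
θ=283°: P = B + -1.35·ex + 2.23·ey = (-0.1883,0.5787)
θ=284°: B = A + 2.00·(cos284°, sin284°) = (0.4838, -1.9406)
θ=284°: |BD| = 6.7990
θ=284°: circle(B,7.00) ∩ circle(D,4.00): a=5.8263, h=3.8799
θ=284°:   candidates: C₊=(4.9604,3.4409) cross=26.380; C₋=(7.1752,-3.9962) cross=-26.380
θ=284°:   branch - wants cross < 0 → take C=(7.1752,-3.9962) (cross=-26.380)
θ=284°: ex = (C−B)/|BC| = (0.9559,-0.2937); ey = (0.2937,0.9559)
θ=284°: P = B + -1.35·ex + 2.23·ey = (-0.1518,0.5875)

θ=10°: 2.28 2.94
θ=123°: -0.66 4.25
θ=283°: -0.19 0.58
θ=284°: -0.15 0.59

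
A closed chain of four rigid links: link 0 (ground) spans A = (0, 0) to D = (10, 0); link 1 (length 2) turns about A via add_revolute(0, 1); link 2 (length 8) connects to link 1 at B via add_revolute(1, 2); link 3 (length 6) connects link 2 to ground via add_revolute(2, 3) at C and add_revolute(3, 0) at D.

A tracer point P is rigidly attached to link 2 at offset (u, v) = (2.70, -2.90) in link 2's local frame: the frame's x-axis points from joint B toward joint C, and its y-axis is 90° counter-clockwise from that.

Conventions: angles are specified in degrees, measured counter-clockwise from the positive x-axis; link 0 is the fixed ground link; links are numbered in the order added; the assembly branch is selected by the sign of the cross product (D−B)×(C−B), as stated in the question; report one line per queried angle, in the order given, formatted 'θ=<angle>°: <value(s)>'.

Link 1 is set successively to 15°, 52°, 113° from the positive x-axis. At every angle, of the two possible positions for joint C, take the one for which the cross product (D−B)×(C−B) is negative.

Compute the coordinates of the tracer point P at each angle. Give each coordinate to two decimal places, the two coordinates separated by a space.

A=(0,0), D=(10.00,0)
θ=15°: B = A + 2.00·(cos15°, sin15°) = (1.9319, 0.5176)
θ=15°: |BD| = 8.0847
θ=15°: circle(B,8.00) ∩ circle(D,6.00): a=5.7740, h=5.5372
θ=15°:   candidates: C₊=(8.0486,5.6738) cross=44.767; C₋=(7.3395,-5.3779) cross=-44.767
θ=15°:   branch - wants cross < 0 → take C=(7.3395,-5.3779) (cross=-44.767)
θ=15°: ex = (C−B)/|BC| = (0.6760,-0.7369); ey = (0.7369,0.6760)
θ=15°: P = B + 2.70·ex + -2.90·ey = (1.6198,-3.4324)
θ=52°: B = A + 2.00·(cos52°, sin52°) = (1.2313, 1.5760)
θ=52°: |BD| = 8.9092
θ=52°: circle(B,8.00) ∩ circle(D,6.00): a=6.0260, h=5.2619
θ=52°:   candidates: C₊=(8.0931,5.6889) cross=46.879; C₋=(6.2315,-4.6689) cross=-46.879
θ=52°:   branch - wants cross < 0 → take C=(6.2315,-4.6689) (cross=-46.879)
θ=52°: ex = (C−B)/|BC| = (0.6250,-0.7806); ey = (0.7806,0.6250)
θ=52°: P = B + 2.70·ex + -2.90·ey = (0.6551,-2.3442)
θ=113°: B = A + 2.00·(cos113°, sin113°) = (-0.7815, 1.8410)
θ=113°: |BD| = 10.9375
θ=113°: circle(B,8.00) ∩ circle(D,6.00): a=6.7488, h=4.2958
θ=113°:   candidates: C₊=(6.5941,4.9396) cross=46.986; C₋=(5.1479,-3.5295) cross=-46.986
θ=113°:   branch - wants cross < 0 → take C=(5.1479,-3.5295) (cross=-46.986)
θ=113°: ex = (C−B)/|BC| = (0.7412,-0.6713); ey = (0.6713,0.7412)
θ=113°: P = B + 2.70·ex + -2.90·ey = (-0.7271,-2.1209)

θ=15°: 1.62 -3.43
θ=52°: 0.66 -2.34
θ=113°: -0.73 -2.12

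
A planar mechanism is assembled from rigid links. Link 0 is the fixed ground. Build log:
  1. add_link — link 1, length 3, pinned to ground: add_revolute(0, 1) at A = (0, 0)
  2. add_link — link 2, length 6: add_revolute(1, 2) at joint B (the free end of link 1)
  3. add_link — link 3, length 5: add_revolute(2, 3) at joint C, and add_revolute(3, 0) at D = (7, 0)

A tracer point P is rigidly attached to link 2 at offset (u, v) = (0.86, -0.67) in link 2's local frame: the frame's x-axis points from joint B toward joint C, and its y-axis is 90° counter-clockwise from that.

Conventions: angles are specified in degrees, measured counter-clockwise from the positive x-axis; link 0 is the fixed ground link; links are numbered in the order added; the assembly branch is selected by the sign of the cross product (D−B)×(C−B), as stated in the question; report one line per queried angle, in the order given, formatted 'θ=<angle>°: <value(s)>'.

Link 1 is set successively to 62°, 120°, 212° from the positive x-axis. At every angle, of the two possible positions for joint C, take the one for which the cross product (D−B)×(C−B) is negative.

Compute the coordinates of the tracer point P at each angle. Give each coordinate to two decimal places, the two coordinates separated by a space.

A=(0,0), D=(7.00,0)
θ=62°: B = A + 3.00·(cos62°, sin62°) = (1.4084, 2.6488)
θ=62°: |BD| = 6.1873
θ=62°: circle(B,6.00) ∩ circle(D,5.00): a=3.9826, h=4.4877
θ=62°:   candidates: C₊=(6.9288,4.9995) cross=27.766; C₋=(3.0863,-3.1118) cross=-27.766
θ=62°:   branch - wants cross < 0 → take C=(3.0863,-3.1118) (cross=-27.766)
θ=62°: ex = (C−B)/|BC| = (0.2797,-0.9601); ey = (0.9601,0.2797)
θ=62°: P = B + 0.86·ex + -0.67·ey = (1.0056,1.6358)
θ=120°: B = A + 3.00·(cos120°, sin120°) = (-1.5000, 2.5981)
θ=120°: |BD| = 8.8882
θ=120°: circle(B,6.00) ∩ circle(D,5.00): a=5.0629, h=3.2198
θ=120°:   candidates: C₊=(4.2829,4.1973) cross=28.618; C₋=(2.4006,-1.9610) cross=-28.618
θ=120°:   branch - wants cross < 0 → take C=(2.4006,-1.9610) (cross=-28.618)
θ=120°: ex = (C−B)/|BC| = (0.6501,-0.7598); ey = (0.7598,0.6501)
θ=120°: P = B + 0.86·ex + -0.67·ey = (-1.4500,1.5090)
θ=212°: B = A + 3.00·(cos212°, sin212°) = (-2.5441, -1.5898)
θ=212°: |BD| = 9.6756
θ=212°: circle(B,6.00) ∩ circle(D,5.00): a=5.4063, h=2.6024
θ=212°:   candidates: C₊=(2.3611,1.8655) cross=25.180; C₋=(3.2162,-3.2685) cross=-25.180
θ=212°:   branch - wants cross < 0 → take C=(3.2162,-3.2685) (cross=-25.180)
θ=212°: ex = (C−B)/|BC| = (0.9601,-0.2798); ey = (0.2798,0.9601)
θ=212°: P = B + 0.86·ex + -0.67·ey = (-1.9060,-2.4736)

θ=62°: 1.01 1.64
θ=120°: -1.45 1.51
θ=212°: -1.91 -2.47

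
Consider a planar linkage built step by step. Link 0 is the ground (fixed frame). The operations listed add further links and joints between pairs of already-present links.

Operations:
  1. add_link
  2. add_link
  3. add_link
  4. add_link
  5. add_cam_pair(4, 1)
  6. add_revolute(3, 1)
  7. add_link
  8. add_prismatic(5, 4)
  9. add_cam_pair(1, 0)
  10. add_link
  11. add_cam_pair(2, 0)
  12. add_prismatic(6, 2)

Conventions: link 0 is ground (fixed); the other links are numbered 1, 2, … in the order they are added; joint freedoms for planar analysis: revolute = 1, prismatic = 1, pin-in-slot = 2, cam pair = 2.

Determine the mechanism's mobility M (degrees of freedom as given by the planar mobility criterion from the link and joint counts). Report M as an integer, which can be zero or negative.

L=1 J1=0 J2=0
add link → L=2 J1=0 J2=0
add link → L=3 J1=0 J2=0
add link → L=4 J1=0 J2=0
add link → L=5 J1=0 J2=0
C@4,1 dof=2 J2 → L=5 J1=0 J2=1
R@3,1 dof=1 J1 → L=5 J1=1 J2=1
add link → L=6 J1=1 J2=1
P@5,4 dof=1 J1 → L=6 J1=2 J2=1
C@1,0 dof=2 J2 → L=6 J1=2 J2=2
add link → L=7 J1=2 J2=2
C@2,0 dof=2 J2 → L=7 J1=2 J2=3
P@6,2 dof=1 J1 → L=7 J1=3 J2=3
M=3(L−1)−2J1−J2=3·6−2·3−3=9

M = 9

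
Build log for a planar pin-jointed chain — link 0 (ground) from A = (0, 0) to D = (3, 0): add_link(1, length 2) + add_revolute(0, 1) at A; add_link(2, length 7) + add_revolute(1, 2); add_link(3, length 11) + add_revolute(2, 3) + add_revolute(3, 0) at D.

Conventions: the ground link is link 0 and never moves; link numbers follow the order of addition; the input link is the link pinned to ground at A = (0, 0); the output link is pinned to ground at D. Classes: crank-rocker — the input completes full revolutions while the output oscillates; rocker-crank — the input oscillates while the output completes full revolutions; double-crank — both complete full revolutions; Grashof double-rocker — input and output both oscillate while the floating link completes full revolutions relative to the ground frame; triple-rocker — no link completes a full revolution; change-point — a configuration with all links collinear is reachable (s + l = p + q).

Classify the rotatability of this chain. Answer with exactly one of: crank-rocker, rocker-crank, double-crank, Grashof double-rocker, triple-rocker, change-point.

lengths: ground=3, input=2, coupler=7, output=11
sorted: s=2 (shortest), l=11 (longest), p+q=10
s + l = 13 vs p + q = 10
s + l > p + q → non-Grashof → no link fully rotates → triple-rocker

triple-rocker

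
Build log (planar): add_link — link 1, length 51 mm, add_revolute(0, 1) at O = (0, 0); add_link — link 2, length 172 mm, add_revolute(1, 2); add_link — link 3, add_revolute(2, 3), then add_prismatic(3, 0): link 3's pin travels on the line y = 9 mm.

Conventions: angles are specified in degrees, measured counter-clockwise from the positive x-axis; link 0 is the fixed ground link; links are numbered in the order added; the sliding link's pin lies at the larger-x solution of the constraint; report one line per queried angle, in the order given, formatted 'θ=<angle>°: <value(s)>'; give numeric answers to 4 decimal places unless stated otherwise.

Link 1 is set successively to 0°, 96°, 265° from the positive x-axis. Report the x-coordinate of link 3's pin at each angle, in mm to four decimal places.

geometry: r = 51 mm, L = 172 mm, e = 9 mm
θ=0°: crank pin P = (r cos θ, r sin θ) = (51.000000, 0.000000)
θ=0°: h = r sin θ − e = 0.000000 − 9 = -9.000000
θ=0°: x = r cos θ + √(L² − h²) = 51.000000 + 171.764373 = 222.764373
θ=96°: crank pin P = (r cos θ, r sin θ) = (-5.330952, 50.720617)
θ=96°: h = r sin θ − e = 50.720617 − 9 = 41.720617
θ=96°: x = r cos θ + √(L² − h²) = -5.330952 + 166.863388 = 161.532436
θ=265°: crank pin P = (r cos θ, r sin θ) = (-4.444943, -50.805930)
θ=265°: h = r sin θ − e = -50.805930 − 9 = -59.805930
θ=265°: x = r cos θ + √(L² − h²) = -4.444943 + 161.267637 = 156.822694

θ=0°: 222.7644
θ=96°: 161.5324
θ=265°: 156.8227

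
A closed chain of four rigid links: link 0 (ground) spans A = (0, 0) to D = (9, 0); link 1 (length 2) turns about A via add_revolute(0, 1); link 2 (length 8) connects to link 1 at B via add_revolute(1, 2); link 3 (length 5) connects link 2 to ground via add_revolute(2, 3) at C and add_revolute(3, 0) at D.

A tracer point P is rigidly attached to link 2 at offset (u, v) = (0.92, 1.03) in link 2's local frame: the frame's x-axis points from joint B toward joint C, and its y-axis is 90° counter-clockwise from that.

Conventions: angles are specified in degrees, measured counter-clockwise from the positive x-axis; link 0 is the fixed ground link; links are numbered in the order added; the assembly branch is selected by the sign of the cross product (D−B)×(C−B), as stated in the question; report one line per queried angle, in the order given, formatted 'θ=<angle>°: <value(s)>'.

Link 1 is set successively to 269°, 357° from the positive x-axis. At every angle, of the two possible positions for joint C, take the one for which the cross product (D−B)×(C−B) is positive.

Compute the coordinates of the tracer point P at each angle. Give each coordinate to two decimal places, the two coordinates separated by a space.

A=(0,0), D=(9.00,0)
θ=269°: B = A + 2.00·(cos269°, sin269°) = (-0.0349, -1.9997)
θ=269°: |BD| = 9.2536
θ=269°: circle(B,8.00) ∩ circle(D,5.00): a=6.7341, h=4.3188
θ=269°:   candidates: C₊=(5.6068,3.6723) cross=39.964; C₋=(7.4734,-4.7612) cross=-39.964
θ=269°:   branch + wants cross > 0 → take C=(5.6068,3.6723) (cross=39.964)
θ=269°: ex = (C−B)/|BC| = (0.7052,0.7090); ey = (-0.7090,0.7052)
θ=269°: P = B + 0.92·ex + 1.03·ey = (-0.1164,-0.6211)
θ=357°: B = A + 2.00·(cos357°, sin357°) = (1.9973, -0.1047)
θ=357°: |BD| = 7.0035
θ=357°: circle(B,8.00) ∩ circle(D,5.00): a=6.2861, h=4.9483
θ=357°:   candidates: C₊=(8.2087,4.9370) cross=34.655; C₋=(8.3566,-4.9584) cross=-34.655
θ=357°:   branch + wants cross > 0 → take C=(8.2087,4.9370) (cross=34.655)
θ=357°: ex = (C−B)/|BC| = (0.7764,0.6302); ey = (-0.6302,0.7764)
θ=357°: P = B + 0.92·ex + 1.03·ey = (2.0625,1.2748)

θ=269°: -0.12 -0.62
θ=357°: 2.06 1.27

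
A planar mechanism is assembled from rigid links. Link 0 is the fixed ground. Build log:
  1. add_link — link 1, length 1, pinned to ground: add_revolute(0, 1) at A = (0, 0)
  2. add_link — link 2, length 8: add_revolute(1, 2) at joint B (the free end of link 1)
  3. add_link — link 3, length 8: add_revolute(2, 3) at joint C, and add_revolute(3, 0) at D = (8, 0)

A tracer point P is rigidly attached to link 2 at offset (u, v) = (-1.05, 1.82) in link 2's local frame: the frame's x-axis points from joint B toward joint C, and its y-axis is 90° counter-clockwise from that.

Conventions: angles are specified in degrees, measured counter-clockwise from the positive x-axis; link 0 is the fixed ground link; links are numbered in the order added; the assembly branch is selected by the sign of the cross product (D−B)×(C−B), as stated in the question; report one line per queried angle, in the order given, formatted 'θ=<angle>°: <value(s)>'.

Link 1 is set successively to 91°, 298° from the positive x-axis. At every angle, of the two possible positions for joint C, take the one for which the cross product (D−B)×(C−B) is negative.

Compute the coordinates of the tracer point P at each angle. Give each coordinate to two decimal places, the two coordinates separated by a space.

A=(0,0), D=(8.00,0)
θ=91°: B = A + 1.00·(cos91°, sin91°) = (-0.0175, 0.9998)
θ=91°: |BD| = 8.0796
θ=91°: circle(B,8.00) ∩ circle(D,8.00): a=4.0398, h=6.9051
θ=91°:   candidates: C₊=(4.8458,7.3519) cross=55.790; C₋=(3.1368,-6.3521) cross=-55.790
θ=91°:   branch - wants cross < 0 → take C=(3.1368,-6.3521) (cross=-55.790)
θ=91°: ex = (C−B)/|BC| = (0.3943,-0.9190); ey = (0.9190,0.3943)
θ=91°: P = B + -1.05·ex + 1.82·ey = (1.2411,2.6824)
θ=298°: B = A + 1.00·(cos298°, sin298°) = (0.4695, -0.8829)
θ=298°: |BD| = 7.5821
θ=298°: circle(B,8.00) ∩ circle(D,8.00): a=3.7911, h=7.0447
θ=298°:   candidates: C₊=(3.4144,6.5553) cross=53.414; C₋=(5.0551,-7.4383) cross=-53.414
θ=298°:   branch - wants cross < 0 → take C=(5.0551,-7.4383) (cross=-53.414)
θ=298°: ex = (C−B)/|BC| = (0.5732,-0.8194); ey = (0.8194,0.5732)
θ=298°: P = B + -1.05·ex + 1.82·ey = (1.3589,1.0207)

θ=91°: 1.24 2.68
θ=298°: 1.36 1.02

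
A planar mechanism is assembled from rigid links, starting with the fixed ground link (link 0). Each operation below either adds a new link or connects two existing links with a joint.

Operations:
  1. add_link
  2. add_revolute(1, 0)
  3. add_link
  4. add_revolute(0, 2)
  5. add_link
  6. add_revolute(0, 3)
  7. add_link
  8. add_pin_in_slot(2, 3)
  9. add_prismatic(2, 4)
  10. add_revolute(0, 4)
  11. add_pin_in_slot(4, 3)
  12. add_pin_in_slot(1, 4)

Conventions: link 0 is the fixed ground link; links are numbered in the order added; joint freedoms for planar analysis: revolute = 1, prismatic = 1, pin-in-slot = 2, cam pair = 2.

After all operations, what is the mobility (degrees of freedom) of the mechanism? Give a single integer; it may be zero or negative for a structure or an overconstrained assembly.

link 0 = ground. State L|J1|J2 = 1|0|0
+link1  2|0|0
R(1,0) f=1→J1  2|1|0
+link2  3|1|0
R(0,2) f=1→J1  3|2|0
+link3  4|2|0
R(0,3) f=1→J1  4|3|0
+link4  5|3|0
PS(2,3) f=2→J2  5|3|1
P(2,4) f=1→J1  5|4|1
R(0,4) f=1→J1  5|5|1
PS(4,3) f=2→J2  5|5|2
PS(1,4) f=2→J2  5|5|3
M = 3(5−1)−2·5−3 = 12−10−3 = -1

M = -1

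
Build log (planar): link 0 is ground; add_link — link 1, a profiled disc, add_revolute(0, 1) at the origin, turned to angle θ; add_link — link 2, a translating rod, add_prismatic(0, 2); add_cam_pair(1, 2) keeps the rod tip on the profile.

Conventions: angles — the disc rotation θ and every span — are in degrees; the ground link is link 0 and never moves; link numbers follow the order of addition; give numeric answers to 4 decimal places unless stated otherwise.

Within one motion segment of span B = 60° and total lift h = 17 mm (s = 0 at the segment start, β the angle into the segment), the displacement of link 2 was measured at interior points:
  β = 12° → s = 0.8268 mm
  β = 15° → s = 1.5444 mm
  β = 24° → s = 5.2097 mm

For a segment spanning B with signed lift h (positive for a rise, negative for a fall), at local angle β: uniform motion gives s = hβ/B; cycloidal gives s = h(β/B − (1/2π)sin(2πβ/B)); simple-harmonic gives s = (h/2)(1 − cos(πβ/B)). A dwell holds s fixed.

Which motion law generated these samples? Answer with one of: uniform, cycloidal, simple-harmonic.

candidates at β/B = r: uniform s = h·r (linear in β); cycloidal s = h·(r − sin(2πr)/(2π)); simple-harmonic s = (h/2)(1 − cos(πr))
β=12°: printed 0.8268 | uniform 3.4000, cycloidal 0.8268, simple-harmonic 1.6234
β=15°: printed 1.5444 | uniform 4.2500, cycloidal 1.5444, simple-harmonic 2.4896
β=24°: printed 5.2097 | uniform 6.8000, cycloidal 5.2097, simple-harmonic 5.8734
only one law matches every sample → cycloidal

cycloidal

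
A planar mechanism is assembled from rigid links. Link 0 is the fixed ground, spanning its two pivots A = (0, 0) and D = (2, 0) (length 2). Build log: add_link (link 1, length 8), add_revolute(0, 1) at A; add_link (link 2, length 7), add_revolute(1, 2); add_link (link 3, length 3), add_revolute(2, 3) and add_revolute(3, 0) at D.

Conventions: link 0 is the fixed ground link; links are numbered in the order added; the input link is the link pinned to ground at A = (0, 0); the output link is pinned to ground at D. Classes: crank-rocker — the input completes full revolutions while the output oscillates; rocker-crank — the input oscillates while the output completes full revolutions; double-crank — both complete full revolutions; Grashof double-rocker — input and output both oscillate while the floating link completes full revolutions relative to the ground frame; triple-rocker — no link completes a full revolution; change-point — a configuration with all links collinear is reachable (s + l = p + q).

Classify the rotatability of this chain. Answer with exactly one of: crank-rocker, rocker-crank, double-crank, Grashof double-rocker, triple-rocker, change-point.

lengths: ground=2, input=8, coupler=7, output=3
sorted: s=2 (shortest), l=8 (longest), p+q=10
s + l = 10 vs p + q = 10
s + l = p + q → change-point (collinear configuration reachable)

change-point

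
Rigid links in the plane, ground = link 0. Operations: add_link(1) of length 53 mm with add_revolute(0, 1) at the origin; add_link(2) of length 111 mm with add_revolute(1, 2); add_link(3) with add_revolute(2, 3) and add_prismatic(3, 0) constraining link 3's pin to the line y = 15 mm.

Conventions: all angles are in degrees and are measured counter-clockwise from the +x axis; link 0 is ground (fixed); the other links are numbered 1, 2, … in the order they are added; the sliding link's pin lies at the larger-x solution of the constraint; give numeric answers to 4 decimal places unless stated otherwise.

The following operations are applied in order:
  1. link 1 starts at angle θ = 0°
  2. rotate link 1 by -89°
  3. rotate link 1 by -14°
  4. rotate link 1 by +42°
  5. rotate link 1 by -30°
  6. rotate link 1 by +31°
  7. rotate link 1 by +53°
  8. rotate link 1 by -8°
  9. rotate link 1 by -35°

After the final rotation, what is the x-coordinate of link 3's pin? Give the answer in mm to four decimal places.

geometry: r = 53 mm, L = 111 mm, e = 15 mm; θ starts at 0°
rotate link 1 by -89°: θ ← 0° -89° = -89°
rotate link 1 by -14°: θ ← -89° -14° = -103°
rotate link 1 by +42°: θ ← -103° +42° = -61°
rotate link 1 by -30°: θ ← -61° -30° = -91°
rotate link 1 by +31°: θ ← -91° +31° = -60°
rotate link 1 by +53°: θ ← -60° +53° = -7°
rotate link 1 by -8°: θ ← -7° -8° = -15°
rotate link 1 by -35°: θ ← -15° -35° = -50°
crank pin P = (r cos θ, r sin θ) = (34.067743, -40.600355)
h = r sin θ − e = -40.600355 − 15 = -55.600355
x = r cos θ + √(L² − h²) = 34.067743 + 96.070810 = 130.138553

130.1386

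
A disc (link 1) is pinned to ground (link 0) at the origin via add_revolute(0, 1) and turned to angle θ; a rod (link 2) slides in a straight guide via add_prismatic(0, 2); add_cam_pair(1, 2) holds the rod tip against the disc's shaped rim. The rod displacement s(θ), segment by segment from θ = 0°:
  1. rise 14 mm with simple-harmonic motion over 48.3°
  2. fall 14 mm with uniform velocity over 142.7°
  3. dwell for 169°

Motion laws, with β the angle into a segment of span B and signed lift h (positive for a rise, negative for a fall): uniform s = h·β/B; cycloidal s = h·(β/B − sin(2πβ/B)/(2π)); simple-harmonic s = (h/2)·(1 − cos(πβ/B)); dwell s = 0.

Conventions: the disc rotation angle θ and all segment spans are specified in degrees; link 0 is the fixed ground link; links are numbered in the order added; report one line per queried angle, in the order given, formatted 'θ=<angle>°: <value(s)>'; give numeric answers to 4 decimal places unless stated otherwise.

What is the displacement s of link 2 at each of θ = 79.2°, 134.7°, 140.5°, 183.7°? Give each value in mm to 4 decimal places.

segment 1 (0° to 48.3°, simple-harmonic, h = 14) is passed completely: s = 0.0000 + (14) = 14.0000
θ = 79.2° falls in segment 2 (48.3° to 191°, uniform, h = -14): β = 79.2 − 48.3 = 30.9°, B = 142.7°; Δs = -14·30.9/142.7 = -3.0315; s = 14.0000 − 3.0315 = 10.9685
θ = 134.7° falls in segment 2 (48.3° to 191°, uniform, h = -14): β = 134.7 − 48.3 = 86.4°, B = 142.7°; Δs = -14·86.4/142.7 = -8.4765; s = 14.0000 − 8.4765 = 5.5235
θ = 140.5° falls in segment 2 (48.3° to 191°, uniform, h = -14): β = 140.5 − 48.3 = 92.2°, B = 142.7°; Δs = -14·92.2/142.7 = -9.0456; s = 14.0000 − 9.0456 = 4.9544
θ = 183.7° falls in segment 2 (48.3° to 191°, uniform, h = -14): β = 183.7 − 48.3 = 135.4°, B = 142.7°; Δs = -14·135.4/142.7 = -13.2838; s = 14.0000 − 13.2838 = 0.7162

θ=79.2°: 10.9685
θ=134.7°: 5.5235
θ=140.5°: 4.9544
θ=183.7°: 0.7162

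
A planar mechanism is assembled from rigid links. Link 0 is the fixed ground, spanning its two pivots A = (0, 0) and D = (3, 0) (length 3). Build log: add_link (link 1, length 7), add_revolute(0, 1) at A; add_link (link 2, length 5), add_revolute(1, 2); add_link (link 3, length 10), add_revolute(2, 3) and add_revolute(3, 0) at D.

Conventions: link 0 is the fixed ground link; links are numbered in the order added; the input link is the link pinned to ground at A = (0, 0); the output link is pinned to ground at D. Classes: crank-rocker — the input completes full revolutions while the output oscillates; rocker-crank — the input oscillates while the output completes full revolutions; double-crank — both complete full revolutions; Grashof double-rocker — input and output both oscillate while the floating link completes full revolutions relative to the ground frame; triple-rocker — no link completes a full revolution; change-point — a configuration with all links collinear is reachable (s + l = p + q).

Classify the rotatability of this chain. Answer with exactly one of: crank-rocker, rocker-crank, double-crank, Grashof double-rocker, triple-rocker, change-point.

lengths: ground=3, input=7, coupler=5, output=10
sorted: s=3 (shortest), l=10 (longest), p+q=12
s + l = 13 vs p + q = 12
s + l > p + q → non-Grashof → no link fully rotates → triple-rocker

triple-rocker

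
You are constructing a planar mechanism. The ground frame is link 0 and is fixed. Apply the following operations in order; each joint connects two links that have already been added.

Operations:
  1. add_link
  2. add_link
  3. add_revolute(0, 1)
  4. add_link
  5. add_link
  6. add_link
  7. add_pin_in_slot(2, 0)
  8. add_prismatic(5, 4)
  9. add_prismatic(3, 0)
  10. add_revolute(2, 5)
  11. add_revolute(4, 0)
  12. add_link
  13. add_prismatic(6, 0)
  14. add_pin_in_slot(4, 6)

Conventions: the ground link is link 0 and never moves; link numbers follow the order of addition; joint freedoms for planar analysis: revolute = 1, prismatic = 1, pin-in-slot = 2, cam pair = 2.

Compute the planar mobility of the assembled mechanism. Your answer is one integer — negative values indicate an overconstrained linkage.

L=1 J1=0 J2=0
add link → L=2 J1=0 J2=0
add link → L=3 J1=0 J2=0
R@0,1 dof=1 J1 → L=3 J1=1 J2=0
add link → L=4 J1=1 J2=0
add link → L=5 J1=1 J2=0
add link → L=6 J1=1 J2=0
PS@2,0 dof=2 J2 → L=6 J1=1 J2=1
P@5,4 dof=1 J1 → L=6 J1=2 J2=1
P@3,0 dof=1 J1 → L=6 J1=3 J2=1
R@2,5 dof=1 J1 → L=6 J1=4 J2=1
R@4,0 dof=1 J1 → L=6 J1=5 J2=1
add link → L=7 J1=5 J2=1
P@6,0 dof=1 J1 → L=7 J1=6 J2=1
PS@4,6 dof=2 J2 → L=7 J1=6 J2=2
M=3(L−1)−2J1−J2=3·6−2·6−2=4

M = 4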